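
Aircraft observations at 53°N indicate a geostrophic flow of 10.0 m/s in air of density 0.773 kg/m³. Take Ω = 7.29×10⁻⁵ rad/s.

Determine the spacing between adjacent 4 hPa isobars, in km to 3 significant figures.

Coriolis parameter at 53°N:
f = 2Ω sin φ = 2 × 7.29×10⁻⁵ × sin 53° = 1.16×10⁻⁴ s⁻¹
Geostrophic balance rearranged: |∂P/∂n| = f ρ V_g
|∂P/∂n| = 1.16×10⁻⁴ × 0.773 × 10.0 = 9.00×10⁻⁴ Pa/m
Isobar spacing: Δn = ΔP/|∂P/∂n| = 400 Pa / 9.00×10⁻⁴ Pa/m = 444400 m ≈ 444 km

444 km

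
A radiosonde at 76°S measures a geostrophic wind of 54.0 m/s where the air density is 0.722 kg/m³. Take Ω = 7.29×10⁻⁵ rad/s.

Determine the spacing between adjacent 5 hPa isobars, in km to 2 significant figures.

Coriolis parameter at 76°S:
f = 2Ω sin φ = 2 × 7.29×10⁻⁵ × sin 76° = 1.41×10⁻⁴ s⁻¹
Geostrophic balance rearranged: |∂P/∂n| = f ρ V_g
|∂P/∂n| = 1.41×10⁻⁴ × 0.722 × 54.0 = 5.52×10⁻³ Pa/m
Isobar spacing: Δn = ΔP/|∂P/∂n| = 500 Pa / 5.52×10⁻³ Pa/m = 90652 m ≈ 91 km

91 km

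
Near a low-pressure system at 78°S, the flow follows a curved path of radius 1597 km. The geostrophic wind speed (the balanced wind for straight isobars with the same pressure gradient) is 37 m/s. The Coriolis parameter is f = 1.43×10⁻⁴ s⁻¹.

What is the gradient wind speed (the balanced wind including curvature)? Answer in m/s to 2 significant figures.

32 m/s

Around a low, centrifugal force acts outward with Coriolis, so pressure-gradient force balances both:
(1/ρ)|∂P/∂n| = fV + V²/R  →  V² + fR·V − fR·V_g = 0
With fR = 1.43×10⁻⁴ × 1597×10³ m = 228 m/s:
V = [−fR + √((fR)² + 4 fR V_g)]/2 = [−228 + √(228² + 4×228×37)]/2 = 32.4 m/s
Subgeostrophic (V < V_g = 37 m/s), as expected around a low.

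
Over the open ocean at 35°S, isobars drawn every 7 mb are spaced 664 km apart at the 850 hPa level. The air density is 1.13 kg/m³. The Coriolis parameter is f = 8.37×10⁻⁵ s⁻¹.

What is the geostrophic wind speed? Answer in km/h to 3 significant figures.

Pressure gradient: |∂P/∂n| = 700 Pa / 664000 m = 1.05×10⁻³ Pa/m
Geostrophic balance (pressure-gradient force = Coriolis force):
V_g = (1/(fρ)) |∂P/∂n| = 1.05×10⁻³ / (8.37×10⁻⁵ × 1.13) = 11.1 m/s
Converting: 11.1 m/s × 3.6 = 40.1 km/h

40.1 km/h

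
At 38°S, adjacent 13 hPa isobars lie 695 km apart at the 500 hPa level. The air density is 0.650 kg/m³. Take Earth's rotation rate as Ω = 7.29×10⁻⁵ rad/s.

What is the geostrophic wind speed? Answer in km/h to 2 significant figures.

120 km/h

Coriolis parameter at 38°S:
f = 2Ω sin φ = 2 × 7.29×10⁻⁵ × sin 38° = 8.98×10⁻⁵ s⁻¹
Pressure gradient: |∂P/∂n| = 1300 Pa / 695000 m = 1.87×10⁻³ Pa/m
Geostrophic balance (pressure-gradient force = Coriolis force):
V_g = (1/(fρ)) |∂P/∂n| = 1.87×10⁻³ / (8.98×10⁻⁵ × 0.650) = 32.1 m/s
Converting: 32.1 m/s × 3.6 = 120 km/h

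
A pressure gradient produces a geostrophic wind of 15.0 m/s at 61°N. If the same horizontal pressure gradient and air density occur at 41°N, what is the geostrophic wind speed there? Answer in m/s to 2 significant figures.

20 m/s

With the same pressure gradient and density, V_g ∝ 1/f ∝ 1/sin φ.
V₂ = V₁ · sin φ₁ / sin φ₂ = 15.0 × sin 61° / sin 41°
V₂ = 15.0 × 0.8746/0.6561 = 20 m/s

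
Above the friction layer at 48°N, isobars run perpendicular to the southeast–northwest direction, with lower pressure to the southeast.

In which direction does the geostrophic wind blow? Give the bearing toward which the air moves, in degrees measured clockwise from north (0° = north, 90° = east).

225°

The pressure-gradient force points toward the southeast (bearing 135°).
Geostrophic balance: in the Northern Hemisphere the Coriolis force deflects motion to the right, so the geostrophic wind blows 90° to the right of the pressure-gradient force (low pressure on the left).
Rotating 135° by 90° clockwise gives 225° — the wind blows toward the southwest.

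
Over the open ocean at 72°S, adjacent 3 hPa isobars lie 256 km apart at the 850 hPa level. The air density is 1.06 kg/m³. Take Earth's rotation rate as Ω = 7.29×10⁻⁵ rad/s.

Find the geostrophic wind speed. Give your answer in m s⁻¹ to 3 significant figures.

7.97 m s⁻¹

Coriolis parameter at 72°S:
f = 2Ω sin φ = 2 × 7.29×10⁻⁵ × sin 72° = 1.39×10⁻⁴ s⁻¹
Pressure gradient: |∂P/∂n| = 300 Pa / 256000 m = 1.17×10⁻³ Pa/m
Geostrophic balance (pressure-gradient force = Coriolis force):
V_g = (1/(fρ)) |∂P/∂n| = 1.17×10⁻³ / (1.39×10⁻⁴ × 1.06) = 7.97 m/s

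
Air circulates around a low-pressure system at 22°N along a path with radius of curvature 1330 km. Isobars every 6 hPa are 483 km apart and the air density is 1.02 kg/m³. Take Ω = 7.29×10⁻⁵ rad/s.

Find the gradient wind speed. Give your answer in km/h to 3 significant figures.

64.4 km/h

Coriolis parameter at 22°N:
f = 2Ω sin φ = 2 × 7.29×10⁻⁵ × sin 22° = 5.46×10⁻⁵ s⁻¹
Pressure gradient: |∂P/∂n| = 600 Pa / 483000 m = 1.24×10⁻³ Pa/m
Geostrophic speed: V_g = |∂P/∂n|/(fρ) = 1.24×10⁻³/(5.46×10⁻⁵ × 1.02) = 22.3 m/s
Around a low, centrifugal force acts outward with Coriolis, so pressure-gradient force balances both:
(1/ρ)|∂P/∂n| = fV + V²/R  →  V² + fR·V − fR·V_g = 0
With fR = 5.46×10⁻⁵ × 1330×10³ m = 72.6 m/s:
V = [−fR + √((fR)² + 4 fR V_g)]/2 = [−72.6 + √(72.6² + 4×72.6×22.3)]/2 = 17.9 m/s
Subgeostrophic (V < V_g = 22.3 m/s), as expected around a low.
Converting: 17.9 m/s × 3.6 = 64.4 km/h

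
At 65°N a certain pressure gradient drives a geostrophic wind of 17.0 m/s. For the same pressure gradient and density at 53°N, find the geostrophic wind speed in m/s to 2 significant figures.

With the same pressure gradient and density, V_g ∝ 1/f ∝ 1/sin φ.
V₂ = V₁ · sin φ₁ / sin φ₂ = 17.0 × sin 65° / sin 53°
V₂ = 17.0 × 0.9063/0.7986 = 19 m/s

19 m/s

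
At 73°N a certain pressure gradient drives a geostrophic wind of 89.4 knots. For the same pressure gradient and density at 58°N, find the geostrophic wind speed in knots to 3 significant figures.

With the same pressure gradient and density, V_g ∝ 1/f ∝ 1/sin φ.
V₂ = V₁ · sin φ₁ / sin φ₂ = 89.4 × sin 73° / sin 58°
V₂ = 89.4 × 0.9563/0.8480 = 101 knots

101 knots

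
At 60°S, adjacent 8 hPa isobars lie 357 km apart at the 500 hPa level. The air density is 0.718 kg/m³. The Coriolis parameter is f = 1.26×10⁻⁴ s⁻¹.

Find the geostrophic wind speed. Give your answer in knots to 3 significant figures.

48.1 knots

Pressure gradient: |∂P/∂n| = 800 Pa / 357000 m = 2.24×10⁻³ Pa/m
Geostrophic balance (pressure-gradient force = Coriolis force):
V_g = (1/(fρ)) |∂P/∂n| = 2.24×10⁻³ / (1.26×10⁻⁴ × 0.718) = 24.8 m/s
Converting: 24.8 m/s × 1.944 = 48.1 knots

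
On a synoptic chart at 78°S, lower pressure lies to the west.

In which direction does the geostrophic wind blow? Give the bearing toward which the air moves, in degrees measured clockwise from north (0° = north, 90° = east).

180°

The pressure-gradient force points toward the west (bearing 270°).
Geostrophic balance: in the Southern Hemisphere the Coriolis force deflects motion to the left, so the geostrophic wind blows 90° to the left of the pressure-gradient force (low pressure on the right).
Rotating 270° by 90° counterclockwise gives 180° — the wind blows toward the south.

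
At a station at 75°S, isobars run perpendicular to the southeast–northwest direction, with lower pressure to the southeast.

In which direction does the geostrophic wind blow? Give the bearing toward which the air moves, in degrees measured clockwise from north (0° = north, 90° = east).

The pressure-gradient force points toward the southeast (bearing 135°).
Geostrophic balance: in the Southern Hemisphere the Coriolis force deflects motion to the left, so the geostrophic wind blows 90° to the left of the pressure-gradient force (low pressure on the right).
Rotating 135° by 90° counterclockwise gives 045° — the wind blows toward the northeast.

045°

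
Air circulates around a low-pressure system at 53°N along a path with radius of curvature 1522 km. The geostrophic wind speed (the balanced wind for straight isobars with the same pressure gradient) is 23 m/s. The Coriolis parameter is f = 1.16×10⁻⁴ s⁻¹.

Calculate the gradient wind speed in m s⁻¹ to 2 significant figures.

Around a low, centrifugal force acts outward with Coriolis, so pressure-gradient force balances both:
(1/ρ)|∂P/∂n| = fV + V²/R  →  V² + fR·V − fR·V_g = 0
With fR = 1.16×10⁻⁴ × 1522×10³ m = 177 m/s:
V = [−fR + √((fR)² + 4 fR V_g)]/2 = [−177 + √(177² + 4×177×23)]/2 = 20.6 m/s
Subgeostrophic (V < V_g = 23 m/s), as expected around a low.

21 m s⁻¹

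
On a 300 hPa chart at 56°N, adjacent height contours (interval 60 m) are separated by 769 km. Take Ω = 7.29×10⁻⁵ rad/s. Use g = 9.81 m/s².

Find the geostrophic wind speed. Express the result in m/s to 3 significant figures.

Coriolis parameter at 56°N:
f = 2Ω sin φ = 2 × 7.29×10⁻⁵ × sin 56° = 1.21×10⁻⁴ s⁻¹
Height gradient: |∂Z/∂n| = 60 m / 769000 m = 7.80×10⁻⁵
On a pressure surface, geostrophic balance gives V_g = (g/f)|∂Z/∂n|:
V_g = 9.81 × 7.80×10⁻⁵ / 1.21×10⁻⁴ = 6.33 m/s

6.33 m/s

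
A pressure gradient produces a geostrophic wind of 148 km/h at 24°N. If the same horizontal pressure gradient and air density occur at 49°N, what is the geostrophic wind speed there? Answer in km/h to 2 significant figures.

80 km/h

With the same pressure gradient and density, V_g ∝ 1/f ∝ 1/sin φ.
V₂ = V₁ · sin φ₁ / sin φ₂ = 148 × sin 24° / sin 49°
V₂ = 148 × 0.4067/0.7547 = 80 km/h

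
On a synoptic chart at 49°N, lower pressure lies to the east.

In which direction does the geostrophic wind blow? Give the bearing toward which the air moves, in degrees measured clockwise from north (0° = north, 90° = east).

180°

The pressure-gradient force points toward the east (bearing 090°).
Geostrophic balance: in the Northern Hemisphere the Coriolis force deflects motion to the right, so the geostrophic wind blows 90° to the right of the pressure-gradient force (low pressure on the left).
Rotating 090° by 90° clockwise gives 180° — the wind blows toward the south.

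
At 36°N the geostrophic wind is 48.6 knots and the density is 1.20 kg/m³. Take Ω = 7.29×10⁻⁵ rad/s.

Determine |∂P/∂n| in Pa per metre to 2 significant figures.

2.6×10⁻³ Pa/m

Coriolis parameter at 36°N:
f = 2Ω sin φ = 2 × 7.29×10⁻⁵ × sin 36° = 8.57×10⁻⁵ s⁻¹
Wind speed in SI: 48.6 knots = 25.0 m/s
Geostrophic balance rearranged: |∂P/∂n| = f ρ V_g
|∂P/∂n| = 8.57×10⁻⁵ × 1.20 × 25.0 = 2.57×10⁻³ Pa/m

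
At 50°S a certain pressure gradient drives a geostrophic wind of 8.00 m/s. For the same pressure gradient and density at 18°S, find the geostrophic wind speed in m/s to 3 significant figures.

With the same pressure gradient and density, V_g ∝ 1/f ∝ 1/sin φ.
V₂ = V₁ · sin φ₁ / sin φ₂ = 8.00 × sin 50° / sin 18°
V₂ = 8.00 × 0.7660/0.3090 = 19.8 m/s

19.8 m/s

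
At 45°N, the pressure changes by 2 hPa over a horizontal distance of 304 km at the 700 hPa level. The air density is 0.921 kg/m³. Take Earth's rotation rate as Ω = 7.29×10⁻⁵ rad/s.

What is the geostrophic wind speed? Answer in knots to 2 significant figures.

Coriolis parameter at 45°N:
f = 2Ω sin φ = 2 × 7.29×10⁻⁵ × sin 45° = 1.03×10⁻⁴ s⁻¹
Pressure gradient: |∂P/∂n| = 200 Pa / 304000 m = 6.58×10⁻⁴ Pa/m
Geostrophic balance (pressure-gradient force = Coriolis force):
V_g = (1/(fρ)) |∂P/∂n| = 6.58×10⁻⁴ / (1.03×10⁻⁴ × 0.921) = 6.93 m/s
Converting: 6.93 m/s × 1.944 = 13 knots

13 knots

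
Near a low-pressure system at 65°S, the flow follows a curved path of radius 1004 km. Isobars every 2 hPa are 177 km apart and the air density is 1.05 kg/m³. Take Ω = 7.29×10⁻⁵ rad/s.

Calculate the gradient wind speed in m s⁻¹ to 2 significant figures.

Coriolis parameter at 65°S:
f = 2Ω sin φ = 2 × 7.29×10⁻⁵ × sin 65° = 1.32×10⁻⁴ s⁻¹
Pressure gradient: |∂P/∂n| = 200 Pa / 177000 m = 1.13×10⁻³ Pa/m
Geostrophic speed: V_g = |∂P/∂n|/(fρ) = 1.13×10⁻³/(1.32×10⁻⁴ × 1.05) = 8.14 m/s
Around a low, centrifugal force acts outward with Coriolis, so pressure-gradient force balances both:
(1/ρ)|∂P/∂n| = fV + V²/R  →  V² + fR·V − fR·V_g = 0
With fR = 1.32×10⁻⁴ × 1004×10³ m = 133 m/s:
V = [−fR + √((fR)² + 4 fR V_g)]/2 = [−133 + √(133² + 4×133×8.14)]/2 = 7.7 m/s
Subgeostrophic (V < V_g = 8.14 m/s), as expected around a low.

7.7 m s⁻¹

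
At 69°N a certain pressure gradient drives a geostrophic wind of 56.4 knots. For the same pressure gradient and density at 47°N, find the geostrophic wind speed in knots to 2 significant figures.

72 knots

With the same pressure gradient and density, V_g ∝ 1/f ∝ 1/sin φ.
V₂ = V₁ · sin φ₁ / sin φ₂ = 56.4 × sin 69° / sin 47°
V₂ = 56.4 × 0.9336/0.7314 = 72 knots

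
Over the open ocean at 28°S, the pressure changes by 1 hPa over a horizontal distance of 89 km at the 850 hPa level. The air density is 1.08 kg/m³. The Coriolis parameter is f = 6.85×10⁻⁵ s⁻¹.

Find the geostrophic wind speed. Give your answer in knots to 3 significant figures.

29.5 knots

Pressure gradient: |∂P/∂n| = 100 Pa / 89000 m = 1.12×10⁻³ Pa/m
Geostrophic balance (pressure-gradient force = Coriolis force):
V_g = (1/(fρ)) |∂P/∂n| = 1.12×10⁻³ / (6.85×10⁻⁵ × 1.08) = 15.2 m/s
Converting: 15.2 m/s × 1.944 = 29.5 knots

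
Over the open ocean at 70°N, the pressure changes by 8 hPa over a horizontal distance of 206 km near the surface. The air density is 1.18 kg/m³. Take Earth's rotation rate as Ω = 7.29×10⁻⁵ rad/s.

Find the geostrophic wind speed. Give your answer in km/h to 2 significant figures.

86 km/h

Coriolis parameter at 70°N:
f = 2Ω sin φ = 2 × 7.29×10⁻⁵ × sin 70° = 1.37×10⁻⁴ s⁻¹
Pressure gradient: |∂P/∂n| = 800 Pa / 206000 m = 3.88×10⁻³ Pa/m
Geostrophic balance (pressure-gradient force = Coriolis force):
V_g = (1/(fρ)) |∂P/∂n| = 3.88×10⁻³ / (1.37×10⁻⁴ × 1.18) = 24.0 m/s
Converting: 24.0 m/s × 3.6 = 86 km/h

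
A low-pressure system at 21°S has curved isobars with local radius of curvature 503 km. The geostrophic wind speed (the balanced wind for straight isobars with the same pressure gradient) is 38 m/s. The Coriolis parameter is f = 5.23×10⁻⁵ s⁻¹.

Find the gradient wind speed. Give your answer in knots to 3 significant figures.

Around a low, centrifugal force acts outward with Coriolis, so pressure-gradient force balances both:
(1/ρ)|∂P/∂n| = fV + V²/R  →  V² + fR·V − fR·V_g = 0
With fR = 5.23×10⁻⁵ × 503×10³ m = 26.3 m/s:
V = [−fR + √((fR)² + 4 fR V_g)]/2 = [−26.3 + √(26.3² + 4×26.3×38)]/2 = 21.1 m/s
Subgeostrophic (V < V_g = 38 m/s), as expected around a low.
Converting: 21.1 m/s × 1.944 = 41.0 knots

41.0 knots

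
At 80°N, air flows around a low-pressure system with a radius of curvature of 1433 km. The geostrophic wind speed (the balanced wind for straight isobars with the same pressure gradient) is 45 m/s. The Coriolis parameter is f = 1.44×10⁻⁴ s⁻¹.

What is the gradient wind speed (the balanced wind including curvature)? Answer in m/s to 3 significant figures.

Around a low, centrifugal force acts outward with Coriolis, so pressure-gradient force balances both:
(1/ρ)|∂P/∂n| = fV + V²/R  →  V² + fR·V − fR·V_g = 0
With fR = 1.44×10⁻⁴ × 1433×10³ m = 206 m/s:
V = [−fR + √((fR)² + 4 fR V_g)]/2 = [−206 + √(206² + 4×206×45)]/2 = 38 m/s
Subgeostrophic (V < V_g = 45 m/s), as expected around a low.

38.0 m/s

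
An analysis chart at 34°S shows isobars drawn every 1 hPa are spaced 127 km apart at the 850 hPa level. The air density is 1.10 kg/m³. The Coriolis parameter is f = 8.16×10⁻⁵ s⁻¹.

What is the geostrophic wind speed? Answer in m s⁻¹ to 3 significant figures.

8.77 m s⁻¹

Pressure gradient: |∂P/∂n| = 100 Pa / 127000 m = 7.87×10⁻⁴ Pa/m
Geostrophic balance (pressure-gradient force = Coriolis force):
V_g = (1/(fρ)) |∂P/∂n| = 7.87×10⁻⁴ / (8.16×10⁻⁵ × 1.10) = 8.77 m/s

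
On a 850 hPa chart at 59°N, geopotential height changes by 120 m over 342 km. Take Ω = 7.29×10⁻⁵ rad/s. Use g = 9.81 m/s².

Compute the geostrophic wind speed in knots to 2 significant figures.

Coriolis parameter at 59°N:
f = 2Ω sin φ = 2 × 7.29×10⁻⁵ × sin 59° = 1.25×10⁻⁴ s⁻¹
Height gradient: |∂Z/∂n| = 120 m / 342000 m = 3.51×10⁻⁴
On a pressure surface, geostrophic balance gives V_g = (g/f)|∂Z/∂n|:
V_g = 9.81 × 3.51×10⁻⁴ / 1.25×10⁻⁴ = 27.5 m/s
Converting: 27.5 m/s × 1.944 = 54 knots

54 knots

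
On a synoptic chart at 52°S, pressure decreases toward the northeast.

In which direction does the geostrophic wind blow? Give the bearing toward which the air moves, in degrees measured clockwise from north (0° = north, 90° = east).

The pressure-gradient force points toward the northeast (bearing 045°).
Geostrophic balance: in the Southern Hemisphere the Coriolis force deflects motion to the left, so the geostrophic wind blows 90° to the left of the pressure-gradient force (low pressure on the right).
Rotating 045° by 90° counterclockwise gives 315° — the wind blows toward the northwest.

315°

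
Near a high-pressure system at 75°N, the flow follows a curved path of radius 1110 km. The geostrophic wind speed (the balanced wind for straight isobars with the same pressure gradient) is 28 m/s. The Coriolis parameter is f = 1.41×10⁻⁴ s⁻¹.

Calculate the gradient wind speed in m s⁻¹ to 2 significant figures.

37 m s⁻¹

Around a high, pressure-gradient force acts outward with centrifugal, so Coriolis balances both:
fV = (1/ρ)|∂P/∂n| + V²/R  →  V² − fR·V + fR·V_g = 0
With fR = 1.41×10⁻⁴ × 1110×10³ m = 157 m/s:
V = [fR − √((fR)² − 4 fR V_g)]/2 = [157 − √(157² − 4×157×28)]/2 = 36.5 m/s
Supergeostrophic (V > V_g = 28 m/s), as expected around a high.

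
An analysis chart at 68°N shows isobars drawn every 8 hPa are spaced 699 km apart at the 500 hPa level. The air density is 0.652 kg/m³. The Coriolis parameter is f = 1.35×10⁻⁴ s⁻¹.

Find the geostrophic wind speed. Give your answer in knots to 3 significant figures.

25.3 knots

Pressure gradient: |∂P/∂n| = 800 Pa / 699000 m = 1.14×10⁻³ Pa/m
Geostrophic balance (pressure-gradient force = Coriolis force):
V_g = (1/(fρ)) |∂P/∂n| = 1.14×10⁻³ / (1.35×10⁻⁴ × 0.652) = 13.0 m/s
Converting: 13.0 m/s × 1.944 = 25.3 knots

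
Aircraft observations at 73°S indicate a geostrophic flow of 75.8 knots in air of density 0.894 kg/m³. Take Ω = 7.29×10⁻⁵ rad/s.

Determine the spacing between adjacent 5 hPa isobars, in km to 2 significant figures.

100 km

Coriolis parameter at 73°S:
f = 2Ω sin φ = 2 × 7.29×10⁻⁵ × sin 73° = 1.39×10⁻⁴ s⁻¹
Wind speed in SI: 75.8 knots = 39.0 m/s
Geostrophic balance rearranged: |∂P/∂n| = f ρ V_g
|∂P/∂n| = 1.39×10⁻⁴ × 0.894 × 39.0 = 4.86×10⁻³ Pa/m
Isobar spacing: Δn = ΔP/|∂P/∂n| = 500 Pa / 4.86×10⁻³ Pa/m = 102866 m ≈ 100 km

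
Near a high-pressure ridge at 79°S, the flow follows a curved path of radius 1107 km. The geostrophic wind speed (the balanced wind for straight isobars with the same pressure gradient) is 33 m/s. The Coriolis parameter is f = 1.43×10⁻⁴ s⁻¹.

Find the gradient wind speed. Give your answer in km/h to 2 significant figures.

170 km/h

Around a high, pressure-gradient force acts outward with centrifugal, so Coriolis balances both:
fV = (1/ρ)|∂P/∂n| + V²/R  →  V² − fR·V + fR·V_g = 0
With fR = 1.43×10⁻⁴ × 1107×10³ m = 158 m/s:
V = [fR − √((fR)² − 4 fR V_g)]/2 = [158 − √(158² − 4×158×33)]/2 = 46.9 m/s
Supergeostrophic (V > V_g = 33 m/s), as expected around a high.
Converting: 46.9 m/s × 3.6 = 170 km/h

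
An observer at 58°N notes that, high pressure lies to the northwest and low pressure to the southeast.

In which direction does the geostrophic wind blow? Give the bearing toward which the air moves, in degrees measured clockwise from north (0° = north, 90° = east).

The pressure-gradient force points toward the southeast (bearing 135°).
Geostrophic balance: in the Northern Hemisphere the Coriolis force deflects motion to the right, so the geostrophic wind blows 90° to the right of the pressure-gradient force (low pressure on the left).
Rotating 135° by 90° clockwise gives 225° — the wind blows toward the southwest.

225°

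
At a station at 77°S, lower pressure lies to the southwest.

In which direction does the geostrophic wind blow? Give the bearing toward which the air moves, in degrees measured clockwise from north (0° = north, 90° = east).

The pressure-gradient force points toward the southwest (bearing 225°).
Geostrophic balance: in the Southern Hemisphere the Coriolis force deflects motion to the left, so the geostrophic wind blows 90° to the left of the pressure-gradient force (low pressure on the right).
Rotating 225° by 90° counterclockwise gives 135° — the wind blows toward the southeast.

135°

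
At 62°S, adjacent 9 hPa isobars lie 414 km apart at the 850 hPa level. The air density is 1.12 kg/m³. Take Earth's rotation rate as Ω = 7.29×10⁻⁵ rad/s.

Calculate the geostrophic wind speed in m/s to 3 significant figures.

Coriolis parameter at 62°S:
f = 2Ω sin φ = 2 × 7.29×10⁻⁵ × sin 62° = 1.29×10⁻⁴ s⁻¹
Pressure gradient: |∂P/∂n| = 900 Pa / 414000 m = 2.17×10⁻³ Pa/m
Geostrophic balance (pressure-gradient force = Coriolis force):
V_g = (1/(fρ)) |∂P/∂n| = 2.17×10⁻³ / (1.29×10⁻⁴ × 1.12) = 15.1 m/s

15.1 m/s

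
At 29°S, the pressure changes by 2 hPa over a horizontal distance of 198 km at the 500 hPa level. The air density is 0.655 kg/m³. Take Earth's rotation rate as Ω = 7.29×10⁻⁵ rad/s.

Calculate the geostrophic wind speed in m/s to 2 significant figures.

Coriolis parameter at 29°S:
f = 2Ω sin φ = 2 × 7.29×10⁻⁵ × sin 29° = 7.07×10⁻⁵ s⁻¹
Pressure gradient: |∂P/∂n| = 200 Pa / 198000 m = 1.01×10⁻³ Pa/m
Geostrophic balance (pressure-gradient force = Coriolis force):
V_g = (1/(fρ)) |∂P/∂n| = 1.01×10⁻³ / (7.07×10⁻⁵ × 0.655) = 21.8 m/s

22 m/s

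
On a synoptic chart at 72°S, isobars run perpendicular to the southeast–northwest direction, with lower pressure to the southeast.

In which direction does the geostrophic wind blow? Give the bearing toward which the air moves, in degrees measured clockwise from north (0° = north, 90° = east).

045°

The pressure-gradient force points toward the southeast (bearing 135°).
Geostrophic balance: in the Southern Hemisphere the Coriolis force deflects motion to the left, so the geostrophic wind blows 90° to the left of the pressure-gradient force (low pressure on the right).
Rotating 135° by 90° counterclockwise gives 045° — the wind blows toward the northeast.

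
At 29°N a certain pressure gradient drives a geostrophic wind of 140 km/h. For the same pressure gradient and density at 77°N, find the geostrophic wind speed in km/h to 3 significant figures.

69.7 km/h

With the same pressure gradient and density, V_g ∝ 1/f ∝ 1/sin φ.
V₂ = V₁ · sin φ₁ / sin φ₂ = 140 × sin 29° / sin 77°
V₂ = 140 × 0.4848/0.9744 = 69.7 km/h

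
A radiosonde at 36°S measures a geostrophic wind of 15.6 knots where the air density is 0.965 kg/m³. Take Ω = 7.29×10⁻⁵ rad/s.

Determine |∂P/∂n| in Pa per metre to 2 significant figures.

6.6×10⁻⁴ Pa/m

Coriolis parameter at 36°S:
f = 2Ω sin φ = 2 × 7.29×10⁻⁵ × sin 36° = 8.57×10⁻⁵ s⁻¹
Wind speed in SI: 15.6 knots = 8.03 m/s
Geostrophic balance rearranged: |∂P/∂n| = f ρ V_g
|∂P/∂n| = 8.57×10⁻⁵ × 0.965 × 8.03 = 6.64×10⁻⁴ Pa/m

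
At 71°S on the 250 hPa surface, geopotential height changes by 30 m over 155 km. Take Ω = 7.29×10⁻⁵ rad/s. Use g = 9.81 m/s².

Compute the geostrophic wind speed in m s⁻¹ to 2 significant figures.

Coriolis parameter at 71°S:
f = 2Ω sin φ = 2 × 7.29×10⁻⁵ × sin 71° = 1.38×10⁻⁴ s⁻¹
Height gradient: |∂Z/∂n| = 30 m / 155000 m = 1.94×10⁻⁴
On a pressure surface, geostrophic balance gives V_g = (g/f)|∂Z/∂n|:
V_g = 9.81 × 1.94×10⁻⁴ / 1.38×10⁻⁴ = 13.8 m/s

14 m s⁻¹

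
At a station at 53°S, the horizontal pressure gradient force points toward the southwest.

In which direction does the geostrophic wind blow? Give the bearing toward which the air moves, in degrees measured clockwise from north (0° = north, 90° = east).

135°

The pressure-gradient force points toward the southwest (bearing 225°).
Geostrophic balance: in the Southern Hemisphere the Coriolis force deflects motion to the left, so the geostrophic wind blows 90° to the left of the pressure-gradient force (low pressure on the right).
Rotating 225° by 90° counterclockwise gives 135° — the wind blows toward the southeast.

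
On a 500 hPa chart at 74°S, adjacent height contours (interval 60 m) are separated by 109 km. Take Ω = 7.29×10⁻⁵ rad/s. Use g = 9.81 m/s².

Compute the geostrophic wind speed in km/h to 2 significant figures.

Coriolis parameter at 74°S:
f = 2Ω sin φ = 2 × 7.29×10⁻⁵ × sin 74° = 1.40×10⁻⁴ s⁻¹
Height gradient: |∂Z/∂n| = 60 m / 109000 m = 5.50×10⁻⁴
On a pressure surface, geostrophic balance gives V_g = (g/f)|∂Z/∂n|:
V_g = 9.81 × 5.50×10⁻⁴ / 1.40×10⁻⁴ = 38.5 m/s
Converting: 38.5 m/s × 3.6 = 140 km/h

140 km/h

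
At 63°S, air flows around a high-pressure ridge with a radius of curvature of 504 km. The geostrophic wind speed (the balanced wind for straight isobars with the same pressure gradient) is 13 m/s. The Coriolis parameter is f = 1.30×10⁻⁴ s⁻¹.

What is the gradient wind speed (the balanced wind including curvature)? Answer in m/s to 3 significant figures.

17.9 m/s

Around a high, pressure-gradient force acts outward with centrifugal, so Coriolis balances both:
fV = (1/ρ)|∂P/∂n| + V²/R  →  V² − fR·V + fR·V_g = 0
With fR = 1.30×10⁻⁴ × 504×10³ m = 65.5 m/s:
V = [fR − √((fR)² − 4 fR V_g)]/2 = [65.5 − √(65.5² − 4×65.5×13)]/2 = 17.9 m/s
Supergeostrophic (V > V_g = 13 m/s), as expected around a high.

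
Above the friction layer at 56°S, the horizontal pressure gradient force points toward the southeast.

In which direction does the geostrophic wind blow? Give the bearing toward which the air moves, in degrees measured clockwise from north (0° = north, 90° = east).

The pressure-gradient force points toward the southeast (bearing 135°).
Geostrophic balance: in the Southern Hemisphere the Coriolis force deflects motion to the left, so the geostrophic wind blows 90° to the left of the pressure-gradient force (low pressure on the right).
Rotating 135° by 90° counterclockwise gives 045° — the wind blows toward the northeast.

045°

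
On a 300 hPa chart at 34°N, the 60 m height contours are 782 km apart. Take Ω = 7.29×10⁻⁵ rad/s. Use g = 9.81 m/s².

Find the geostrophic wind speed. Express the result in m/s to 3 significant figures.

9.23 m/s

Coriolis parameter at 34°N:
f = 2Ω sin φ = 2 × 7.29×10⁻⁵ × sin 34° = 8.15×10⁻⁵ s⁻¹
Height gradient: |∂Z/∂n| = 60 m / 782000 m = 7.67×10⁻⁵
On a pressure surface, geostrophic balance gives V_g = (g/f)|∂Z/∂n|:
V_g = 9.81 × 7.67×10⁻⁵ / 8.15×10⁻⁵ = 9.23 m/s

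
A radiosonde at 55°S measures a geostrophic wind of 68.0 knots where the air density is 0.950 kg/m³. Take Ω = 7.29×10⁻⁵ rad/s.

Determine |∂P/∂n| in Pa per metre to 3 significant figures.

Coriolis parameter at 55°S:
f = 2Ω sin φ = 2 × 7.29×10⁻⁵ × sin 55° = 1.19×10⁻⁴ s⁻¹
Wind speed in SI: 68.0 knots = 35.0 m/s
Geostrophic balance rearranged: |∂P/∂n| = f ρ V_g
|∂P/∂n| = 1.19×10⁻⁴ × 0.950 × 35.0 = 3.97×10⁻³ Pa/m

3.97×10⁻³ Pa/m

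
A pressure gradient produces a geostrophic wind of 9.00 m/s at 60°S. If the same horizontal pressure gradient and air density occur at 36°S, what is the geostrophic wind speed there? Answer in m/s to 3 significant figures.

With the same pressure gradient and density, V_g ∝ 1/f ∝ 1/sin φ.
V₂ = V₁ · sin φ₁ / sin φ₂ = 9.00 × sin 60° / sin 36°
V₂ = 9.00 × 0.8660/0.5878 = 13.3 m/s

13.3 m/s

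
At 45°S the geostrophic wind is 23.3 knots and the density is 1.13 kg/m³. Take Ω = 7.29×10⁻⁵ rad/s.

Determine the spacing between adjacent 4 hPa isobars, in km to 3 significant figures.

286 km

Coriolis parameter at 45°S:
f = 2Ω sin φ = 2 × 7.29×10⁻⁵ × sin 45° = 1.03×10⁻⁴ s⁻¹
Wind speed in SI: 23.3 knots = 12.0 m/s
Geostrophic balance rearranged: |∂P/∂n| = f ρ V_g
|∂P/∂n| = 1.03×10⁻⁴ × 1.13 × 12.0 = 1.40×10⁻³ Pa/m
Isobar spacing: Δn = ΔP/|∂P/∂n| = 400 Pa / 1.40×10⁻³ Pa/m = 286447 m ≈ 286 km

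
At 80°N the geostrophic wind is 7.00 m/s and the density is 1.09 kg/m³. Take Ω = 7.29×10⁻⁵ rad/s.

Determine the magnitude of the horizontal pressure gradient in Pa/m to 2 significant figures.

Coriolis parameter at 80°N:
f = 2Ω sin φ = 2 × 7.29×10⁻⁵ × sin 80° = 1.44×10⁻⁴ s⁻¹
Geostrophic balance rearranged: |∂P/∂n| = f ρ V_g
|∂P/∂n| = 1.44×10⁻⁴ × 1.09 × 7.00 = 1.10×10⁻³ Pa/m

1.1×10⁻³ Pa/m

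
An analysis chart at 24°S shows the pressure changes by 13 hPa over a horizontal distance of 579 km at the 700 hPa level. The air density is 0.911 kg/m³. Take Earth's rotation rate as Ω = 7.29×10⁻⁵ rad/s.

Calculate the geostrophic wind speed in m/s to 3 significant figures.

Coriolis parameter at 24°S:
f = 2Ω sin φ = 2 × 7.29×10⁻⁵ × sin 24° = 5.93×10⁻⁵ s⁻¹
Pressure gradient: |∂P/∂n| = 1300 Pa / 579000 m = 2.25×10⁻³ Pa/m
Geostrophic balance (pressure-gradient force = Coriolis force):
V_g = (1/(fρ)) |∂P/∂n| = 2.25×10⁻³ / (5.93×10⁻⁵ × 0.911) = 41.6 m/s

41.6 m/s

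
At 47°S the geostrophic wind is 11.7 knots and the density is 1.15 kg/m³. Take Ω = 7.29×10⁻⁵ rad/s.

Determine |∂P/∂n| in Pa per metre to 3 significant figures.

7.38×10⁻⁴ Pa/m

Coriolis parameter at 47°S:
f = 2Ω sin φ = 2 × 7.29×10⁻⁵ × sin 47° = 1.07×10⁻⁴ s⁻¹
Wind speed in SI: 11.7 knots = 6.02 m/s
Geostrophic balance rearranged: |∂P/∂n| = f ρ V_g
|∂P/∂n| = 1.07×10⁻⁴ × 1.15 × 6.02 = 7.38×10⁻⁴ Pa/m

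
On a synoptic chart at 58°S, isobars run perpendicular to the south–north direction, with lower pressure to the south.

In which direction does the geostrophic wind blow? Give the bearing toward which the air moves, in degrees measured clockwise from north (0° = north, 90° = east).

090°

The pressure-gradient force points toward the south (bearing 180°).
Geostrophic balance: in the Southern Hemisphere the Coriolis force deflects motion to the left, so the geostrophic wind blows 90° to the left of the pressure-gradient force (low pressure on the right).
Rotating 180° by 90° counterclockwise gives 090° — the wind blows toward the east.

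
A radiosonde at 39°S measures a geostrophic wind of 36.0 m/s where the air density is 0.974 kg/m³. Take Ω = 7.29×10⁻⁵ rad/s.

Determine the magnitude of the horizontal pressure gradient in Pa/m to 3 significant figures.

Coriolis parameter at 39°S:
f = 2Ω sin φ = 2 × 7.29×10⁻⁵ × sin 39° = 9.18×10⁻⁵ s⁻¹
Geostrophic balance rearranged: |∂P/∂n| = f ρ V_g
|∂P/∂n| = 9.18×10⁻⁵ × 0.974 × 36.0 = 3.22×10⁻³ Pa/m

3.22×10⁻³ Pa/m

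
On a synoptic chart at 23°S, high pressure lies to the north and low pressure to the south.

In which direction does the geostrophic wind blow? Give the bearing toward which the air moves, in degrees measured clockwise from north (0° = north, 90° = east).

The pressure-gradient force points toward the south (bearing 180°).
Geostrophic balance: in the Southern Hemisphere the Coriolis force deflects motion to the left, so the geostrophic wind blows 90° to the left of the pressure-gradient force (low pressure on the right).
Rotating 180° by 90° counterclockwise gives 090° — the wind blows toward the east.

090°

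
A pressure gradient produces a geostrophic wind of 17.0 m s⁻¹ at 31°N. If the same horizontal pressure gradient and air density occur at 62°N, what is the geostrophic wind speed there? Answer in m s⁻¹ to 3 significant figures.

9.92 m s⁻¹

With the same pressure gradient and density, V_g ∝ 1/f ∝ 1/sin φ.
V₂ = V₁ · sin φ₁ / sin φ₂ = 17.0 × sin 31° / sin 62°
V₂ = 17.0 × 0.5150/0.8829 = 9.92 m s⁻¹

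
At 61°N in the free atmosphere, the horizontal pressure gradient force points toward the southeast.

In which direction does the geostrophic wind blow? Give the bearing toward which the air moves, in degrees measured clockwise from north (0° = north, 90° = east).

225°

The pressure-gradient force points toward the southeast (bearing 135°).
Geostrophic balance: in the Northern Hemisphere the Coriolis force deflects motion to the right, so the geostrophic wind blows 90° to the right of the pressure-gradient force (low pressure on the left).
Rotating 135° by 90° clockwise gives 225° — the wind blows toward the southwest.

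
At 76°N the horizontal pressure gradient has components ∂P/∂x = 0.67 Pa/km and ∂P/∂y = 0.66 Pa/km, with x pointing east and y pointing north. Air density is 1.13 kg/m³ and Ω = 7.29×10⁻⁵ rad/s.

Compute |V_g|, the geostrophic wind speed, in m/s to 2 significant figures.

5.9 m/s

Coriolis parameter at 76°N:
f = 2Ω sin φ = 2 × 7.29×10⁻⁵ × sin 76° = 1.41×10⁻⁴ s⁻¹
Component geostrophic relations (x east, y north):
u_g = −(1/(fρ)) ∂P/∂y,  v_g = (1/(fρ)) ∂P/∂x
u_g = −(0.66×10⁻³)/(1.41×10⁻⁴ × 1.13) = −4.13 m/s;  v_g = (0.67×10⁻³)/(1.41×10⁻⁴ × 1.13) = 4.19 m/s
|V_g| = √(u_g² + v_g²) = 5.88 m/s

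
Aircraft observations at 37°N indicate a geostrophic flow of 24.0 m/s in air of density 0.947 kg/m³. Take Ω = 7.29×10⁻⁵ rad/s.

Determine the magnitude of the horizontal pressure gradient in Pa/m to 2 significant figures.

2.0×10⁻³ Pa/m

Coriolis parameter at 37°N:
f = 2Ω sin φ = 2 × 7.29×10⁻⁵ × sin 37° = 8.77×10⁻⁵ s⁻¹
Geostrophic balance rearranged: |∂P/∂n| = f ρ V_g
|∂P/∂n| = 8.77×10⁻⁵ × 0.947 × 24.0 = 1.99×10⁻³ Pa/m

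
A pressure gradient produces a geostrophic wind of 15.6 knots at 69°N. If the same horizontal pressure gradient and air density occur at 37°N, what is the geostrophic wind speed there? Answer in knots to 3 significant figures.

With the same pressure gradient and density, V_g ∝ 1/f ∝ 1/sin φ.
V₂ = V₁ · sin φ₁ / sin φ₂ = 15.6 × sin 69° / sin 37°
V₂ = 15.6 × 0.9336/0.6018 = 24.2 knots

24.2 knots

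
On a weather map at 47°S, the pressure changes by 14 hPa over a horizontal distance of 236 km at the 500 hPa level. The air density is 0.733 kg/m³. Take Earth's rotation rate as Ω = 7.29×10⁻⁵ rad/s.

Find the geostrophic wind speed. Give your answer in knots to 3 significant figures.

148 knots

Coriolis parameter at 47°S:
f = 2Ω sin φ = 2 × 7.29×10⁻⁵ × sin 47° = 1.07×10⁻⁴ s⁻¹
Pressure gradient: |∂P/∂n| = 1400 Pa / 236000 m = 5.93×10⁻³ Pa/m
Geostrophic balance (pressure-gradient force = Coriolis force):
V_g = (1/(fρ)) |∂P/∂n| = 5.93×10⁻³ / (1.07×10⁻⁴ × 0.733) = 75.9 m/s
Converting: 75.9 m/s × 1.944 = 148 knots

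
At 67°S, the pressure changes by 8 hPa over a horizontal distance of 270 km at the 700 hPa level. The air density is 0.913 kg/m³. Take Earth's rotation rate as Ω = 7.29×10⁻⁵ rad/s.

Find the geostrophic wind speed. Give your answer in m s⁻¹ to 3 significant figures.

24.2 m s⁻¹

Coriolis parameter at 67°S:
f = 2Ω sin φ = 2 × 7.29×10⁻⁵ × sin 67° = 1.34×10⁻⁴ s⁻¹
Pressure gradient: |∂P/∂n| = 800 Pa / 270000 m = 2.96×10⁻³ Pa/m
Geostrophic balance (pressure-gradient force = Coriolis force):
V_g = (1/(fρ)) |∂P/∂n| = 2.96×10⁻³ / (1.34×10⁻⁴ × 0.913) = 24.2 m/s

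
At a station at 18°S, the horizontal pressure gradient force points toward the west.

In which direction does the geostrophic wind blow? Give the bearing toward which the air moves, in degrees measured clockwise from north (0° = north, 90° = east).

The pressure-gradient force points toward the west (bearing 270°).
Geostrophic balance: in the Southern Hemisphere the Coriolis force deflects motion to the left, so the geostrophic wind blows 90° to the left of the pressure-gradient force (low pressure on the right).
Rotating 270° by 90° counterclockwise gives 180° — the wind blows toward the south.

180°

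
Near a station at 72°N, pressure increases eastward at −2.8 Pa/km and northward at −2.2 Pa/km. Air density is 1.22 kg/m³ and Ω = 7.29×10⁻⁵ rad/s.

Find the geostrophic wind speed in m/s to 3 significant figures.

Coriolis parameter at 72°N:
f = 2Ω sin φ = 2 × 7.29×10⁻⁵ × sin 72° = 1.39×10⁻⁴ s⁻¹
Component geostrophic relations (x east, y north):
u_g = −(1/(fρ)) ∂P/∂y,  v_g = (1/(fρ)) ∂P/∂x
u_g = −(−2.2×10⁻³)/(1.39×10⁻⁴ × 1.22) = 13.0 m/s;  v_g = (−2.8×10⁻³)/(1.39×10⁻⁴ × 1.22) = −16.6 m/s
|V_g| = √(u_g² + v_g²) = 21.0 m/s

21.0 m/s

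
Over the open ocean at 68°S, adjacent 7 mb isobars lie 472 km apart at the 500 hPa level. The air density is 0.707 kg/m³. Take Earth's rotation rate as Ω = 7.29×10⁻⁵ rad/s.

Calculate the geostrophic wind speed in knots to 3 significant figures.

30.2 knots

Coriolis parameter at 68°S:
f = 2Ω sin φ = 2 × 7.29×10⁻⁵ × sin 68° = 1.35×10⁻⁴ s⁻¹
Pressure gradient: |∂P/∂n| = 700 Pa / 472000 m = 1.48×10⁻³ Pa/m
Geostrophic balance (pressure-gradient force = Coriolis force):
V_g = (1/(fρ)) |∂P/∂n| = 1.48×10⁻³ / (1.35×10⁻⁴ × 0.707) = 15.5 m/s
Converting: 15.5 m/s × 1.944 = 30.2 knots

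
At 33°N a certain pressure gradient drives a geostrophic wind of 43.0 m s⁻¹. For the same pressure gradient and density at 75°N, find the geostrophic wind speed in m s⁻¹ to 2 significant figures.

24 m s⁻¹

With the same pressure gradient and density, V_g ∝ 1/f ∝ 1/sin φ.
V₂ = V₁ · sin φ₁ / sin φ₂ = 43.0 × sin 33° / sin 75°
V₂ = 43.0 × 0.5446/0.9659 = 24 m s⁻¹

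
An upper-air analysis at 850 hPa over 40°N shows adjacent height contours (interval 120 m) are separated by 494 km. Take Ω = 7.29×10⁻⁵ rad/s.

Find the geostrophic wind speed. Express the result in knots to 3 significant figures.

49.4 knots

Coriolis parameter at 40°N:
f = 2Ω sin φ = 2 × 7.29×10⁻⁵ × sin 40° = 9.37×10⁻⁵ s⁻¹
Height gradient: |∂Z/∂n| = 120 m / 494000 m = 2.43×10⁻⁴
On a pressure surface, geostrophic balance gives V_g = (g/f)|∂Z/∂n|:
V_g = 9.81 × 2.43×10⁻⁴ / 9.37×10⁻⁵ = 25.4 m/s
Converting: 25.4 m/s × 1.944 = 49.4 knots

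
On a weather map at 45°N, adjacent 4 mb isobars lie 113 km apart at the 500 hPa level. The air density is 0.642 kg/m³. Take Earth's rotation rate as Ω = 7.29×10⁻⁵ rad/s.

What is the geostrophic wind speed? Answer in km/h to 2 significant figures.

190 km/h

Coriolis parameter at 45°N:
f = 2Ω sin φ = 2 × 7.29×10⁻⁵ × sin 45° = 1.03×10⁻⁴ s⁻¹
Pressure gradient: |∂P/∂n| = 400 Pa / 113000 m = 3.54×10⁻³ Pa/m
Geostrophic balance (pressure-gradient force = Coriolis force):
V_g = (1/(fρ)) |∂P/∂n| = 3.54×10⁻³ / (1.03×10⁻⁴ × 0.642) = 53.5 m/s
Converting: 53.5 m/s × 3.6 = 190 km/h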